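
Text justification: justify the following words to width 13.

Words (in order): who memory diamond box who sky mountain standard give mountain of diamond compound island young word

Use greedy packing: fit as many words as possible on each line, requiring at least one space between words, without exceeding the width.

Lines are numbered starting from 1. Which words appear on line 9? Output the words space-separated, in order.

Answer: island young

Derivation:
Line 1: ['who', 'memory'] (min_width=10, slack=3)
Line 2: ['diamond', 'box'] (min_width=11, slack=2)
Line 3: ['who', 'sky'] (min_width=7, slack=6)
Line 4: ['mountain'] (min_width=8, slack=5)
Line 5: ['standard', 'give'] (min_width=13, slack=0)
Line 6: ['mountain', 'of'] (min_width=11, slack=2)
Line 7: ['diamond'] (min_width=7, slack=6)
Line 8: ['compound'] (min_width=8, slack=5)
Line 9: ['island', 'young'] (min_width=12, slack=1)
Line 10: ['word'] (min_width=4, slack=9)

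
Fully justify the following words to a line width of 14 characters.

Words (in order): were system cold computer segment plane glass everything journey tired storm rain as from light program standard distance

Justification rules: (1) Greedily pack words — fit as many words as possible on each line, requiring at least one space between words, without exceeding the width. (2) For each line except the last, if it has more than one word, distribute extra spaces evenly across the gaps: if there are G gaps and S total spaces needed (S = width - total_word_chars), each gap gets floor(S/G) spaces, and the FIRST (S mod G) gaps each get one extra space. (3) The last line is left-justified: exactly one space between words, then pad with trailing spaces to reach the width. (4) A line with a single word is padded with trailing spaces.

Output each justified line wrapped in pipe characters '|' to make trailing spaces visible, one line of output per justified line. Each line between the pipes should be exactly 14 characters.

Line 1: ['were', 'system'] (min_width=11, slack=3)
Line 2: ['cold', 'computer'] (min_width=13, slack=1)
Line 3: ['segment', 'plane'] (min_width=13, slack=1)
Line 4: ['glass'] (min_width=5, slack=9)
Line 5: ['everything'] (min_width=10, slack=4)
Line 6: ['journey', 'tired'] (min_width=13, slack=1)
Line 7: ['storm', 'rain', 'as'] (min_width=13, slack=1)
Line 8: ['from', 'light'] (min_width=10, slack=4)
Line 9: ['program'] (min_width=7, slack=7)
Line 10: ['standard'] (min_width=8, slack=6)
Line 11: ['distance'] (min_width=8, slack=6)

Answer: |were    system|
|cold  computer|
|segment  plane|
|glass         |
|everything    |
|journey  tired|
|storm  rain as|
|from     light|
|program       |
|standard      |
|distance      |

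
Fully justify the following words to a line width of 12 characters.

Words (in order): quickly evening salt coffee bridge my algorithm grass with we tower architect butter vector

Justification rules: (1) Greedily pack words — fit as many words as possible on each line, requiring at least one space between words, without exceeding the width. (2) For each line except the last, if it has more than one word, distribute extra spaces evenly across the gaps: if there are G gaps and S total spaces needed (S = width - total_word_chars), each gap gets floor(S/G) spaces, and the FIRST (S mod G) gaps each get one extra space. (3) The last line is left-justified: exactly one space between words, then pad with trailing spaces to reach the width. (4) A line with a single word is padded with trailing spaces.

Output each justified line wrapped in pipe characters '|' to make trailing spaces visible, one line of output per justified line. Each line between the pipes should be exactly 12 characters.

Line 1: ['quickly'] (min_width=7, slack=5)
Line 2: ['evening', 'salt'] (min_width=12, slack=0)
Line 3: ['coffee'] (min_width=6, slack=6)
Line 4: ['bridge', 'my'] (min_width=9, slack=3)
Line 5: ['algorithm'] (min_width=9, slack=3)
Line 6: ['grass', 'with'] (min_width=10, slack=2)
Line 7: ['we', 'tower'] (min_width=8, slack=4)
Line 8: ['architect'] (min_width=9, slack=3)
Line 9: ['butter'] (min_width=6, slack=6)
Line 10: ['vector'] (min_width=6, slack=6)

Answer: |quickly     |
|evening salt|
|coffee      |
|bridge    my|
|algorithm   |
|grass   with|
|we     tower|
|architect   |
|butter      |
|vector      |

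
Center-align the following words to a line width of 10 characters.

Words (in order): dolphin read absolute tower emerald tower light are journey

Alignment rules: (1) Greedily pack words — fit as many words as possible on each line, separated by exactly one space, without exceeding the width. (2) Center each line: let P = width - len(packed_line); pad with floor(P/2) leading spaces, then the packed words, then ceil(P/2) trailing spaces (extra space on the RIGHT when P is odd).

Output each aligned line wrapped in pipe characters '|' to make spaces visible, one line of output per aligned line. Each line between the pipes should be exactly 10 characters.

Line 1: ['dolphin'] (min_width=7, slack=3)
Line 2: ['read'] (min_width=4, slack=6)
Line 3: ['absolute'] (min_width=8, slack=2)
Line 4: ['tower'] (min_width=5, slack=5)
Line 5: ['emerald'] (min_width=7, slack=3)
Line 6: ['tower'] (min_width=5, slack=5)
Line 7: ['light', 'are'] (min_width=9, slack=1)
Line 8: ['journey'] (min_width=7, slack=3)

Answer: | dolphin  |
|   read   |
| absolute |
|  tower   |
| emerald  |
|  tower   |
|light are |
| journey  |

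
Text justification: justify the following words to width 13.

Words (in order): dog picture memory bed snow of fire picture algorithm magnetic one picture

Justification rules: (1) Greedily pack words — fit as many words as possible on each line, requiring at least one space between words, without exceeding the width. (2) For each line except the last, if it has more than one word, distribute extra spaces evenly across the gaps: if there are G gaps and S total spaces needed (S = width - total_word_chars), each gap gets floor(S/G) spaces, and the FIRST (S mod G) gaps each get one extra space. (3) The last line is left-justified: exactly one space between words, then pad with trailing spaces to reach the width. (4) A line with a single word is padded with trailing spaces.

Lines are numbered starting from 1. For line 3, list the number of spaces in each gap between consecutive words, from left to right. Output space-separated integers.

Line 1: ['dog', 'picture'] (min_width=11, slack=2)
Line 2: ['memory', 'bed'] (min_width=10, slack=3)
Line 3: ['snow', 'of', 'fire'] (min_width=12, slack=1)
Line 4: ['picture'] (min_width=7, slack=6)
Line 5: ['algorithm'] (min_width=9, slack=4)
Line 6: ['magnetic', 'one'] (min_width=12, slack=1)
Line 7: ['picture'] (min_width=7, slack=6)

Answer: 2 1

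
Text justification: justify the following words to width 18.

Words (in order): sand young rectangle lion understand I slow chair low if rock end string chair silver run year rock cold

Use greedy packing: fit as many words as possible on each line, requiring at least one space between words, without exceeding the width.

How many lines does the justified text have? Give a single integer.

Line 1: ['sand', 'young'] (min_width=10, slack=8)
Line 2: ['rectangle', 'lion'] (min_width=14, slack=4)
Line 3: ['understand', 'I', 'slow'] (min_width=17, slack=1)
Line 4: ['chair', 'low', 'if', 'rock'] (min_width=17, slack=1)
Line 5: ['end', 'string', 'chair'] (min_width=16, slack=2)
Line 6: ['silver', 'run', 'year'] (min_width=15, slack=3)
Line 7: ['rock', 'cold'] (min_width=9, slack=9)
Total lines: 7

Answer: 7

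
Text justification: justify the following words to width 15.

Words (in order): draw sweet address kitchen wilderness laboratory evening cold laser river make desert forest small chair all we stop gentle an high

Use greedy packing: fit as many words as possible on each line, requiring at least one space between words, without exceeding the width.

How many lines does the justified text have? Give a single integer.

Line 1: ['draw', 'sweet'] (min_width=10, slack=5)
Line 2: ['address', 'kitchen'] (min_width=15, slack=0)
Line 3: ['wilderness'] (min_width=10, slack=5)
Line 4: ['laboratory'] (min_width=10, slack=5)
Line 5: ['evening', 'cold'] (min_width=12, slack=3)
Line 6: ['laser', 'river'] (min_width=11, slack=4)
Line 7: ['make', 'desert'] (min_width=11, slack=4)
Line 8: ['forest', 'small'] (min_width=12, slack=3)
Line 9: ['chair', 'all', 'we'] (min_width=12, slack=3)
Line 10: ['stop', 'gentle', 'an'] (min_width=14, slack=1)
Line 11: ['high'] (min_width=4, slack=11)
Total lines: 11

Answer: 11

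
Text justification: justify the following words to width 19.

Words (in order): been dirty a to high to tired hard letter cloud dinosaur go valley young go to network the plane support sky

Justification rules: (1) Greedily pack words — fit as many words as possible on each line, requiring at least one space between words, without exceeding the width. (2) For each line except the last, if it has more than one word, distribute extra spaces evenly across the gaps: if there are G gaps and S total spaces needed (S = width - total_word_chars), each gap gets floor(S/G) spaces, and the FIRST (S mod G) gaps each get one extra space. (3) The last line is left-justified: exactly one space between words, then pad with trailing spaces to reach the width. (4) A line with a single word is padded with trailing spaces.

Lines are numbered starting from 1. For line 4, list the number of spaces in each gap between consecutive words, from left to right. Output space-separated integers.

Answer: 2 1

Derivation:
Line 1: ['been', 'dirty', 'a', 'to'] (min_width=15, slack=4)
Line 2: ['high', 'to', 'tired', 'hard'] (min_width=18, slack=1)
Line 3: ['letter', 'cloud'] (min_width=12, slack=7)
Line 4: ['dinosaur', 'go', 'valley'] (min_width=18, slack=1)
Line 5: ['young', 'go', 'to', 'network'] (min_width=19, slack=0)
Line 6: ['the', 'plane', 'support'] (min_width=17, slack=2)
Line 7: ['sky'] (min_width=3, slack=16)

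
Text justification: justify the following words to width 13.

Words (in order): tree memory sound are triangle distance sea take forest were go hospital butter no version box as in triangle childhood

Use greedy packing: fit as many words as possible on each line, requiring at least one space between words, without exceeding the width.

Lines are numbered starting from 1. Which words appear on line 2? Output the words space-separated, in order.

Line 1: ['tree', 'memory'] (min_width=11, slack=2)
Line 2: ['sound', 'are'] (min_width=9, slack=4)
Line 3: ['triangle'] (min_width=8, slack=5)
Line 4: ['distance', 'sea'] (min_width=12, slack=1)
Line 5: ['take', 'forest'] (min_width=11, slack=2)
Line 6: ['were', 'go'] (min_width=7, slack=6)
Line 7: ['hospital'] (min_width=8, slack=5)
Line 8: ['butter', 'no'] (min_width=9, slack=4)
Line 9: ['version', 'box'] (min_width=11, slack=2)
Line 10: ['as', 'in'] (min_width=5, slack=8)
Line 11: ['triangle'] (min_width=8, slack=5)
Line 12: ['childhood'] (min_width=9, slack=4)

Answer: sound are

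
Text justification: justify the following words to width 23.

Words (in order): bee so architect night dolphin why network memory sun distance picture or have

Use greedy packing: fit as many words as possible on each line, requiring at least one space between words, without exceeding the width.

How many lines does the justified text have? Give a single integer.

Answer: 4

Derivation:
Line 1: ['bee', 'so', 'architect', 'night'] (min_width=22, slack=1)
Line 2: ['dolphin', 'why', 'network'] (min_width=19, slack=4)
Line 3: ['memory', 'sun', 'distance'] (min_width=19, slack=4)
Line 4: ['picture', 'or', 'have'] (min_width=15, slack=8)
Total lines: 4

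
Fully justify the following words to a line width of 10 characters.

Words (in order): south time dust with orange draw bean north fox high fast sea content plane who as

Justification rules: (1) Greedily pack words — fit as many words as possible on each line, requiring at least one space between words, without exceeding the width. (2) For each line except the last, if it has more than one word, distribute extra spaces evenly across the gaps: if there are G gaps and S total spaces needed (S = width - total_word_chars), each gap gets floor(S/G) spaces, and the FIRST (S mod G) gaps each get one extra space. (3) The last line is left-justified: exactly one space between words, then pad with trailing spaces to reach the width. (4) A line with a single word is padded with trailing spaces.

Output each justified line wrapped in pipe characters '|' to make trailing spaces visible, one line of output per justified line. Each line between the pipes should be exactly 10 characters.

Answer: |south time|
|dust  with|
|orange    |
|draw  bean|
|north  fox|
|high  fast|
|sea       |
|content   |
|plane  who|
|as        |

Derivation:
Line 1: ['south', 'time'] (min_width=10, slack=0)
Line 2: ['dust', 'with'] (min_width=9, slack=1)
Line 3: ['orange'] (min_width=6, slack=4)
Line 4: ['draw', 'bean'] (min_width=9, slack=1)
Line 5: ['north', 'fox'] (min_width=9, slack=1)
Line 6: ['high', 'fast'] (min_width=9, slack=1)
Line 7: ['sea'] (min_width=3, slack=7)
Line 8: ['content'] (min_width=7, slack=3)
Line 9: ['plane', 'who'] (min_width=9, slack=1)
Line 10: ['as'] (min_width=2, slack=8)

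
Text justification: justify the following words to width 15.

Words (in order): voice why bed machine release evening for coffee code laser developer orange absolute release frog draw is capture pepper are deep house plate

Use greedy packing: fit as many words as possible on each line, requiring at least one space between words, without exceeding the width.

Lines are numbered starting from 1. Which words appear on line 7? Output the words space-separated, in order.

Answer: release frog

Derivation:
Line 1: ['voice', 'why', 'bed'] (min_width=13, slack=2)
Line 2: ['machine', 'release'] (min_width=15, slack=0)
Line 3: ['evening', 'for'] (min_width=11, slack=4)
Line 4: ['coffee', 'code'] (min_width=11, slack=4)
Line 5: ['laser', 'developer'] (min_width=15, slack=0)
Line 6: ['orange', 'absolute'] (min_width=15, slack=0)
Line 7: ['release', 'frog'] (min_width=12, slack=3)
Line 8: ['draw', 'is', 'capture'] (min_width=15, slack=0)
Line 9: ['pepper', 'are', 'deep'] (min_width=15, slack=0)
Line 10: ['house', 'plate'] (min_width=11, slack=4)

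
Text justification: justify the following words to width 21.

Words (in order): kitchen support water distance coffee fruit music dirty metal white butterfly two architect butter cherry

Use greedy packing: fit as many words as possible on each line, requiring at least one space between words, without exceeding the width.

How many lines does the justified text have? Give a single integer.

Line 1: ['kitchen', 'support', 'water'] (min_width=21, slack=0)
Line 2: ['distance', 'coffee', 'fruit'] (min_width=21, slack=0)
Line 3: ['music', 'dirty', 'metal'] (min_width=17, slack=4)
Line 4: ['white', 'butterfly', 'two'] (min_width=19, slack=2)
Line 5: ['architect', 'butter'] (min_width=16, slack=5)
Line 6: ['cherry'] (min_width=6, slack=15)
Total lines: 6

Answer: 6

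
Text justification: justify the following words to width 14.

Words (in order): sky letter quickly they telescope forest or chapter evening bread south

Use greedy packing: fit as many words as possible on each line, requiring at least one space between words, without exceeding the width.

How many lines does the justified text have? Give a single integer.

Line 1: ['sky', 'letter'] (min_width=10, slack=4)
Line 2: ['quickly', 'they'] (min_width=12, slack=2)
Line 3: ['telescope'] (min_width=9, slack=5)
Line 4: ['forest', 'or'] (min_width=9, slack=5)
Line 5: ['chapter'] (min_width=7, slack=7)
Line 6: ['evening', 'bread'] (min_width=13, slack=1)
Line 7: ['south'] (min_width=5, slack=9)
Total lines: 7

Answer: 7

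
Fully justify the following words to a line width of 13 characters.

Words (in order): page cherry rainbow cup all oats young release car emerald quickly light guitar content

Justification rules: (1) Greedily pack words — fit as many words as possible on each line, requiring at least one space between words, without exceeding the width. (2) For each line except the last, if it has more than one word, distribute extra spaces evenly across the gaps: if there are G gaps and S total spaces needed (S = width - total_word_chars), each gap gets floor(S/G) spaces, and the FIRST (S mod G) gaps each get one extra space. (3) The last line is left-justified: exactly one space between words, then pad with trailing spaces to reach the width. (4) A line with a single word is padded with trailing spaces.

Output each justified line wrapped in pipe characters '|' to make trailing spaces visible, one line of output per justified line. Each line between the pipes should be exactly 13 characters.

Answer: |page   cherry|
|rainbow   cup|
|all      oats|
|young release|
|car   emerald|
|quickly light|
|guitar       |
|content      |

Derivation:
Line 1: ['page', 'cherry'] (min_width=11, slack=2)
Line 2: ['rainbow', 'cup'] (min_width=11, slack=2)
Line 3: ['all', 'oats'] (min_width=8, slack=5)
Line 4: ['young', 'release'] (min_width=13, slack=0)
Line 5: ['car', 'emerald'] (min_width=11, slack=2)
Line 6: ['quickly', 'light'] (min_width=13, slack=0)
Line 7: ['guitar'] (min_width=6, slack=7)
Line 8: ['content'] (min_width=7, slack=6)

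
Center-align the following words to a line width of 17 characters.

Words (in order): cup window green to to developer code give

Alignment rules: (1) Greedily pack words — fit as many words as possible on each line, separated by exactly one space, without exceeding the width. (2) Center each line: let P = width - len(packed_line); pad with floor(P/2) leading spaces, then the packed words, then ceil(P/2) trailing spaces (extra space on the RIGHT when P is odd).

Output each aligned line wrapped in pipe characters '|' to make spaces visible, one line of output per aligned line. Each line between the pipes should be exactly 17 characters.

Line 1: ['cup', 'window', 'green'] (min_width=16, slack=1)
Line 2: ['to', 'to', 'developer'] (min_width=15, slack=2)
Line 3: ['code', 'give'] (min_width=9, slack=8)

Answer: |cup window green |
| to to developer |
|    code give    |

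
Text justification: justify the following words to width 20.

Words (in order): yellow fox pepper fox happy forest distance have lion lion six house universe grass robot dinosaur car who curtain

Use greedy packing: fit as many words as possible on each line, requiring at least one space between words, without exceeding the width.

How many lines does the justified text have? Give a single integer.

Answer: 7

Derivation:
Line 1: ['yellow', 'fox', 'pepper'] (min_width=17, slack=3)
Line 2: ['fox', 'happy', 'forest'] (min_width=16, slack=4)
Line 3: ['distance', 'have', 'lion'] (min_width=18, slack=2)
Line 4: ['lion', 'six', 'house'] (min_width=14, slack=6)
Line 5: ['universe', 'grass', 'robot'] (min_width=20, slack=0)
Line 6: ['dinosaur', 'car', 'who'] (min_width=16, slack=4)
Line 7: ['curtain'] (min_width=7, slack=13)
Total lines: 7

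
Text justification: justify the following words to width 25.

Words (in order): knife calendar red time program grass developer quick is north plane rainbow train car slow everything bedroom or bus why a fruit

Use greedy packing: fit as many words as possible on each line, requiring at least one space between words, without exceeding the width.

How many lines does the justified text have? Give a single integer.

Answer: 6

Derivation:
Line 1: ['knife', 'calendar', 'red', 'time'] (min_width=23, slack=2)
Line 2: ['program', 'grass', 'developer'] (min_width=23, slack=2)
Line 3: ['quick', 'is', 'north', 'plane'] (min_width=20, slack=5)
Line 4: ['rainbow', 'train', 'car', 'slow'] (min_width=22, slack=3)
Line 5: ['everything', 'bedroom', 'or', 'bus'] (min_width=25, slack=0)
Line 6: ['why', 'a', 'fruit'] (min_width=11, slack=14)
Total lines: 6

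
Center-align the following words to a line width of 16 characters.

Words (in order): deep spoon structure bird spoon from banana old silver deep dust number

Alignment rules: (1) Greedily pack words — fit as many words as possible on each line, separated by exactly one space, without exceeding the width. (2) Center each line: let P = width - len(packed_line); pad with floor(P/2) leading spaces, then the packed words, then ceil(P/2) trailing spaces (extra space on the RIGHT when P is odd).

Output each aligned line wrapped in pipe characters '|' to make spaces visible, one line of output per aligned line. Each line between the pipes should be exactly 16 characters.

Answer: |   deep spoon   |
| structure bird |
|   spoon from   |
|   banana old   |
|silver deep dust|
|     number     |

Derivation:
Line 1: ['deep', 'spoon'] (min_width=10, slack=6)
Line 2: ['structure', 'bird'] (min_width=14, slack=2)
Line 3: ['spoon', 'from'] (min_width=10, slack=6)
Line 4: ['banana', 'old'] (min_width=10, slack=6)
Line 5: ['silver', 'deep', 'dust'] (min_width=16, slack=0)
Line 6: ['number'] (min_width=6, slack=10)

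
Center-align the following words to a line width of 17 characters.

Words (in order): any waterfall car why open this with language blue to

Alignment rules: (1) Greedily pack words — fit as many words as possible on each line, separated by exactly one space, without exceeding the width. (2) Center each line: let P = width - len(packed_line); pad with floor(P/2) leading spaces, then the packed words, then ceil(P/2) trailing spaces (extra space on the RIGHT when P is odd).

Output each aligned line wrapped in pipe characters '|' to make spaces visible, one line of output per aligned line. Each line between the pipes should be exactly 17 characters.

Answer: |any waterfall car|
|  why open this  |
|  with language  |
|     blue to     |

Derivation:
Line 1: ['any', 'waterfall', 'car'] (min_width=17, slack=0)
Line 2: ['why', 'open', 'this'] (min_width=13, slack=4)
Line 3: ['with', 'language'] (min_width=13, slack=4)
Line 4: ['blue', 'to'] (min_width=7, slack=10)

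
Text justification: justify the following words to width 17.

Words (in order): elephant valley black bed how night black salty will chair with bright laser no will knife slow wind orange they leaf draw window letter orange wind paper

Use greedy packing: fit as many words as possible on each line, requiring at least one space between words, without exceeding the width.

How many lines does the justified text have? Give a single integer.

Answer: 10

Derivation:
Line 1: ['elephant', 'valley'] (min_width=15, slack=2)
Line 2: ['black', 'bed', 'how'] (min_width=13, slack=4)
Line 3: ['night', 'black', 'salty'] (min_width=17, slack=0)
Line 4: ['will', 'chair', 'with'] (min_width=15, slack=2)
Line 5: ['bright', 'laser', 'no'] (min_width=15, slack=2)
Line 6: ['will', 'knife', 'slow'] (min_width=15, slack=2)
Line 7: ['wind', 'orange', 'they'] (min_width=16, slack=1)
Line 8: ['leaf', 'draw', 'window'] (min_width=16, slack=1)
Line 9: ['letter', 'orange'] (min_width=13, slack=4)
Line 10: ['wind', 'paper'] (min_width=10, slack=7)
Total lines: 10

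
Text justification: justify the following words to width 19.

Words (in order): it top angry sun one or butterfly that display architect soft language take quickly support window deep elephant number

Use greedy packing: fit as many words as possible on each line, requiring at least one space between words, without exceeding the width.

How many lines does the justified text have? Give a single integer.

Line 1: ['it', 'top', 'angry', 'sun'] (min_width=16, slack=3)
Line 2: ['one', 'or', 'butterfly'] (min_width=16, slack=3)
Line 3: ['that', 'display'] (min_width=12, slack=7)
Line 4: ['architect', 'soft'] (min_width=14, slack=5)
Line 5: ['language', 'take'] (min_width=13, slack=6)
Line 6: ['quickly', 'support'] (min_width=15, slack=4)
Line 7: ['window', 'deep'] (min_width=11, slack=8)
Line 8: ['elephant', 'number'] (min_width=15, slack=4)
Total lines: 8

Answer: 8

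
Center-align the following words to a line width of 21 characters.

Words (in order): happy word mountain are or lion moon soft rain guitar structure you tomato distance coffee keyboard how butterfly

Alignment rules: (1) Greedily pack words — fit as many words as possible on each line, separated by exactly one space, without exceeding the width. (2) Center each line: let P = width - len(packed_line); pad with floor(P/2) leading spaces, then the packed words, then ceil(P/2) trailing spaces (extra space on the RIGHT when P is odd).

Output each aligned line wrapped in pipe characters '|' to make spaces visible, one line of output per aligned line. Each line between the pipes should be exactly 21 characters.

Line 1: ['happy', 'word', 'mountain'] (min_width=19, slack=2)
Line 2: ['are', 'or', 'lion', 'moon', 'soft'] (min_width=21, slack=0)
Line 3: ['rain', 'guitar', 'structure'] (min_width=21, slack=0)
Line 4: ['you', 'tomato', 'distance'] (min_width=19, slack=2)
Line 5: ['coffee', 'keyboard', 'how'] (min_width=19, slack=2)
Line 6: ['butterfly'] (min_width=9, slack=12)

Answer: | happy word mountain |
|are or lion moon soft|
|rain guitar structure|
| you tomato distance |
| coffee keyboard how |
|      butterfly      |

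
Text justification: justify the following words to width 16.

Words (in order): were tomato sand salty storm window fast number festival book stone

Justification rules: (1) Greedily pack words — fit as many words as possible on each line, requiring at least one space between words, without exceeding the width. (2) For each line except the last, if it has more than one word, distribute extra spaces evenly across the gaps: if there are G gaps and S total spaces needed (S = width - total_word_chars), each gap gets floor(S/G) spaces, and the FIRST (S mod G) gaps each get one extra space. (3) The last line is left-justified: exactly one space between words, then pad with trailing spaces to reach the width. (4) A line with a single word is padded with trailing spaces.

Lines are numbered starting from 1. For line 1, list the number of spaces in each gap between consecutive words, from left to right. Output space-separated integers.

Line 1: ['were', 'tomato', 'sand'] (min_width=16, slack=0)
Line 2: ['salty', 'storm'] (min_width=11, slack=5)
Line 3: ['window', 'fast'] (min_width=11, slack=5)
Line 4: ['number', 'festival'] (min_width=15, slack=1)
Line 5: ['book', 'stone'] (min_width=10, slack=6)

Answer: 1 1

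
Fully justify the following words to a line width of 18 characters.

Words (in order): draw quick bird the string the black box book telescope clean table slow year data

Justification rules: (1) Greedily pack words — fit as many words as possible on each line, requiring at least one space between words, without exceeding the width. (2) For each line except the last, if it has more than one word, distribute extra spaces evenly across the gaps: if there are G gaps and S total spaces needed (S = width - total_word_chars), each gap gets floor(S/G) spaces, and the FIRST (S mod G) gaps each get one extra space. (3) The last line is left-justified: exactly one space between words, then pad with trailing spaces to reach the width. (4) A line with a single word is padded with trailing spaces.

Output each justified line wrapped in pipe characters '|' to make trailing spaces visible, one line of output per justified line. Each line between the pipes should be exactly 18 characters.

Answer: |draw   quick  bird|
|the   string   the|
|black   box   book|
|telescope    clean|
|table   slow  year|
|data              |

Derivation:
Line 1: ['draw', 'quick', 'bird'] (min_width=15, slack=3)
Line 2: ['the', 'string', 'the'] (min_width=14, slack=4)
Line 3: ['black', 'box', 'book'] (min_width=14, slack=4)
Line 4: ['telescope', 'clean'] (min_width=15, slack=3)
Line 5: ['table', 'slow', 'year'] (min_width=15, slack=3)
Line 6: ['data'] (min_width=4, slack=14)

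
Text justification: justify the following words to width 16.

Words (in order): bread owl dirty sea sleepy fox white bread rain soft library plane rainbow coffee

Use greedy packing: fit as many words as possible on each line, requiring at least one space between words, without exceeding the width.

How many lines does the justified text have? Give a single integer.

Answer: 6

Derivation:
Line 1: ['bread', 'owl', 'dirty'] (min_width=15, slack=1)
Line 2: ['sea', 'sleepy', 'fox'] (min_width=14, slack=2)
Line 3: ['white', 'bread', 'rain'] (min_width=16, slack=0)
Line 4: ['soft', 'library'] (min_width=12, slack=4)
Line 5: ['plane', 'rainbow'] (min_width=13, slack=3)
Line 6: ['coffee'] (min_width=6, slack=10)
Total lines: 6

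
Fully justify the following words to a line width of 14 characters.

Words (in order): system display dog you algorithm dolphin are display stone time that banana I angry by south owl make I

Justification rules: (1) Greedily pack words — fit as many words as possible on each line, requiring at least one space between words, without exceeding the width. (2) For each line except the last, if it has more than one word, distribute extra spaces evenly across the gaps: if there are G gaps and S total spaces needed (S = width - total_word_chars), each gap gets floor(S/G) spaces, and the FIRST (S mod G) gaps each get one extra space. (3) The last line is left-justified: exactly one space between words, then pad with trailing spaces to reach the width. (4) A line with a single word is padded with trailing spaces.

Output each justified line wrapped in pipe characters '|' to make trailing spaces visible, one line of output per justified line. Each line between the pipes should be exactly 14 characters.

Line 1: ['system', 'display'] (min_width=14, slack=0)
Line 2: ['dog', 'you'] (min_width=7, slack=7)
Line 3: ['algorithm'] (min_width=9, slack=5)
Line 4: ['dolphin', 'are'] (min_width=11, slack=3)
Line 5: ['display', 'stone'] (min_width=13, slack=1)
Line 6: ['time', 'that'] (min_width=9, slack=5)
Line 7: ['banana', 'I', 'angry'] (min_width=14, slack=0)
Line 8: ['by', 'south', 'owl'] (min_width=12, slack=2)
Line 9: ['make', 'I'] (min_width=6, slack=8)

Answer: |system display|
|dog        you|
|algorithm     |
|dolphin    are|
|display  stone|
|time      that|
|banana I angry|
|by  south  owl|
|make I        |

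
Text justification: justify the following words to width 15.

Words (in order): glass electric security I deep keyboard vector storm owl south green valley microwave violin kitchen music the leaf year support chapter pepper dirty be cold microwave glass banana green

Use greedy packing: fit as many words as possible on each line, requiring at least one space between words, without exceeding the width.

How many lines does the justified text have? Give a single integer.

Line 1: ['glass', 'electric'] (min_width=14, slack=1)
Line 2: ['security', 'I', 'deep'] (min_width=15, slack=0)
Line 3: ['keyboard', 'vector'] (min_width=15, slack=0)
Line 4: ['storm', 'owl', 'south'] (min_width=15, slack=0)
Line 5: ['green', 'valley'] (min_width=12, slack=3)
Line 6: ['microwave'] (min_width=9, slack=6)
Line 7: ['violin', 'kitchen'] (min_width=14, slack=1)
Line 8: ['music', 'the', 'leaf'] (min_width=14, slack=1)
Line 9: ['year', 'support'] (min_width=12, slack=3)
Line 10: ['chapter', 'pepper'] (min_width=14, slack=1)
Line 11: ['dirty', 'be', 'cold'] (min_width=13, slack=2)
Line 12: ['microwave', 'glass'] (min_width=15, slack=0)
Line 13: ['banana', 'green'] (min_width=12, slack=3)
Total lines: 13

Answer: 13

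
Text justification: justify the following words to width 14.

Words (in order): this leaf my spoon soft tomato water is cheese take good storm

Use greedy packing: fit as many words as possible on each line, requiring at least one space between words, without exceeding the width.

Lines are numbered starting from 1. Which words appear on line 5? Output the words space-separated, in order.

Line 1: ['this', 'leaf', 'my'] (min_width=12, slack=2)
Line 2: ['spoon', 'soft'] (min_width=10, slack=4)
Line 3: ['tomato', 'water'] (min_width=12, slack=2)
Line 4: ['is', 'cheese', 'take'] (min_width=14, slack=0)
Line 5: ['good', 'storm'] (min_width=10, slack=4)

Answer: good storm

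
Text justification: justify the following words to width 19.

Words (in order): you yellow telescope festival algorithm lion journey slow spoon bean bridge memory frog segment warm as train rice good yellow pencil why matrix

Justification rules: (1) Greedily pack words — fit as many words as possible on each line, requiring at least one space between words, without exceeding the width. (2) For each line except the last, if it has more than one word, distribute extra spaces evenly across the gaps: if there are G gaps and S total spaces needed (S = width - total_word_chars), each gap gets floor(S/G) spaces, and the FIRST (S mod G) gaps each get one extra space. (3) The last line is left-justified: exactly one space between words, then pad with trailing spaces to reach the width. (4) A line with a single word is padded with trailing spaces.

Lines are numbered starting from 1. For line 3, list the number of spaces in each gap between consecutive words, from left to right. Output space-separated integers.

Answer: 6

Derivation:
Line 1: ['you', 'yellow'] (min_width=10, slack=9)
Line 2: ['telescope', 'festival'] (min_width=18, slack=1)
Line 3: ['algorithm', 'lion'] (min_width=14, slack=5)
Line 4: ['journey', 'slow', 'spoon'] (min_width=18, slack=1)
Line 5: ['bean', 'bridge', 'memory'] (min_width=18, slack=1)
Line 6: ['frog', 'segment', 'warm'] (min_width=17, slack=2)
Line 7: ['as', 'train', 'rice', 'good'] (min_width=18, slack=1)
Line 8: ['yellow', 'pencil', 'why'] (min_width=17, slack=2)
Line 9: ['matrix'] (min_width=6, slack=13)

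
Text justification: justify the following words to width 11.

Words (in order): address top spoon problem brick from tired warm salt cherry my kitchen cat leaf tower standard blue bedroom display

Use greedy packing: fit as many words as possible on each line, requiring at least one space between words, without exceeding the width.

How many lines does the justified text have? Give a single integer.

Answer: 13

Derivation:
Line 1: ['address', 'top'] (min_width=11, slack=0)
Line 2: ['spoon'] (min_width=5, slack=6)
Line 3: ['problem'] (min_width=7, slack=4)
Line 4: ['brick', 'from'] (min_width=10, slack=1)
Line 5: ['tired', 'warm'] (min_width=10, slack=1)
Line 6: ['salt', 'cherry'] (min_width=11, slack=0)
Line 7: ['my', 'kitchen'] (min_width=10, slack=1)
Line 8: ['cat', 'leaf'] (min_width=8, slack=3)
Line 9: ['tower'] (min_width=5, slack=6)
Line 10: ['standard'] (min_width=8, slack=3)
Line 11: ['blue'] (min_width=4, slack=7)
Line 12: ['bedroom'] (min_width=7, slack=4)
Line 13: ['display'] (min_width=7, slack=4)
Total lines: 13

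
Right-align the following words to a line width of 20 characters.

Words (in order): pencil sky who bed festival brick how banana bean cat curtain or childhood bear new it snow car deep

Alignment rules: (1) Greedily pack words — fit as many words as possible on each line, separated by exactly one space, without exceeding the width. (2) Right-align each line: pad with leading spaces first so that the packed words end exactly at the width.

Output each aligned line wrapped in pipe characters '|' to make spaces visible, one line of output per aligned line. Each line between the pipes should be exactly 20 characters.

Answer: |  pencil sky who bed|
|  festival brick how|
|     banana bean cat|
|curtain or childhood|
|bear new it snow car|
|                deep|

Derivation:
Line 1: ['pencil', 'sky', 'who', 'bed'] (min_width=18, slack=2)
Line 2: ['festival', 'brick', 'how'] (min_width=18, slack=2)
Line 3: ['banana', 'bean', 'cat'] (min_width=15, slack=5)
Line 4: ['curtain', 'or', 'childhood'] (min_width=20, slack=0)
Line 5: ['bear', 'new', 'it', 'snow', 'car'] (min_width=20, slack=0)
Line 6: ['deep'] (min_width=4, slack=16)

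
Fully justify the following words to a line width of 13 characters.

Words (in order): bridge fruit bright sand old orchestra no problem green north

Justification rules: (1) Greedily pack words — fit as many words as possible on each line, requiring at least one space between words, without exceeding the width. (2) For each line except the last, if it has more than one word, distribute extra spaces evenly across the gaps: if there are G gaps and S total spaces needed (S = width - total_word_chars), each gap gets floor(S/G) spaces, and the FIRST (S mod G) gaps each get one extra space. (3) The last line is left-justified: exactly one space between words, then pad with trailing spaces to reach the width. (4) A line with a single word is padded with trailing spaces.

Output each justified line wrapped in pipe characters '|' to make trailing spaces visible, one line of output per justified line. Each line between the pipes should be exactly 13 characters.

Line 1: ['bridge', 'fruit'] (min_width=12, slack=1)
Line 2: ['bright', 'sand'] (min_width=11, slack=2)
Line 3: ['old', 'orchestra'] (min_width=13, slack=0)
Line 4: ['no', 'problem'] (min_width=10, slack=3)
Line 5: ['green', 'north'] (min_width=11, slack=2)

Answer: |bridge  fruit|
|bright   sand|
|old orchestra|
|no    problem|
|green north  |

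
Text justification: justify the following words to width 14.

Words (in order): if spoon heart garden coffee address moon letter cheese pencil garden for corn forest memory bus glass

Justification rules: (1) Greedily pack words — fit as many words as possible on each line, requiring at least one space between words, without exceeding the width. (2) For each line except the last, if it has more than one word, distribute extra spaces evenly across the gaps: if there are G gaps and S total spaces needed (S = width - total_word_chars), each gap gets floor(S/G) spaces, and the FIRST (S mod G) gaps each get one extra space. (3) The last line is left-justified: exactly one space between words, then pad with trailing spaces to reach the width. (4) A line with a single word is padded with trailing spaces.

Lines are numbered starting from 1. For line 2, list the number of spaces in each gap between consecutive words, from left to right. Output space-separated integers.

Line 1: ['if', 'spoon', 'heart'] (min_width=14, slack=0)
Line 2: ['garden', 'coffee'] (min_width=13, slack=1)
Line 3: ['address', 'moon'] (min_width=12, slack=2)
Line 4: ['letter', 'cheese'] (min_width=13, slack=1)
Line 5: ['pencil', 'garden'] (min_width=13, slack=1)
Line 6: ['for', 'corn'] (min_width=8, slack=6)
Line 7: ['forest', 'memory'] (min_width=13, slack=1)
Line 8: ['bus', 'glass'] (min_width=9, slack=5)

Answer: 2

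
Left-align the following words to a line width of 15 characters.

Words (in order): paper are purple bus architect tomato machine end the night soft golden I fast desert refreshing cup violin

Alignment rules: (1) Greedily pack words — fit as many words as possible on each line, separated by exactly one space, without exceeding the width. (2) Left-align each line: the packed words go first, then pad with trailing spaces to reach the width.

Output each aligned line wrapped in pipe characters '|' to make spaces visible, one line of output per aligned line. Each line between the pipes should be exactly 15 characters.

Line 1: ['paper', 'are'] (min_width=9, slack=6)
Line 2: ['purple', 'bus'] (min_width=10, slack=5)
Line 3: ['architect'] (min_width=9, slack=6)
Line 4: ['tomato', 'machine'] (min_width=14, slack=1)
Line 5: ['end', 'the', 'night'] (min_width=13, slack=2)
Line 6: ['soft', 'golden', 'I'] (min_width=13, slack=2)
Line 7: ['fast', 'desert'] (min_width=11, slack=4)
Line 8: ['refreshing', 'cup'] (min_width=14, slack=1)
Line 9: ['violin'] (min_width=6, slack=9)

Answer: |paper are      |
|purple bus     |
|architect      |
|tomato machine |
|end the night  |
|soft golden I  |
|fast desert    |
|refreshing cup |
|violin         |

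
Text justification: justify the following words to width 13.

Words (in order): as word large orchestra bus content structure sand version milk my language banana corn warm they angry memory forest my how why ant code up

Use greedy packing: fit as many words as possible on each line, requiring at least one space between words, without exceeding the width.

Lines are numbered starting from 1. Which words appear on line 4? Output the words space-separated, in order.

Answer: structure

Derivation:
Line 1: ['as', 'word', 'large'] (min_width=13, slack=0)
Line 2: ['orchestra', 'bus'] (min_width=13, slack=0)
Line 3: ['content'] (min_width=7, slack=6)
Line 4: ['structure'] (min_width=9, slack=4)
Line 5: ['sand', 'version'] (min_width=12, slack=1)
Line 6: ['milk', 'my'] (min_width=7, slack=6)
Line 7: ['language'] (min_width=8, slack=5)
Line 8: ['banana', 'corn'] (min_width=11, slack=2)
Line 9: ['warm', 'they'] (min_width=9, slack=4)
Line 10: ['angry', 'memory'] (min_width=12, slack=1)
Line 11: ['forest', 'my', 'how'] (min_width=13, slack=0)
Line 12: ['why', 'ant', 'code'] (min_width=12, slack=1)
Line 13: ['up'] (min_width=2, slack=11)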